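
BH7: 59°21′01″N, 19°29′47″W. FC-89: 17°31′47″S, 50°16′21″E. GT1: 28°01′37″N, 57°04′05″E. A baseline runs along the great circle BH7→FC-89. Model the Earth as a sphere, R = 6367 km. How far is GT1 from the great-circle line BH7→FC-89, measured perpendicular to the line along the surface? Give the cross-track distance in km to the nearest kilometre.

BH7: φ = +59.35028°, λ = -19.49639°
FC-89: φ = -17.52972°, λ = +50.27250°
GT1: φ = +28.02694°, λ = +57.06806°
δ₁₃ = central angle BH7→GT1 = 1.037003 rad  (haversine)
θ₁₃ = bearing BH7→GT1 = 85.797°,  θ₁₂ = bearing BH7→FC-89 = 116.044°
dₓₜ = R·arcsin(sin δ₁₃ · sin(θ₁₃ − θ₁₂)) = 6367·arcsin(0.86088·sin(-30.246°)) = -2855.808 km
|dₓₜ| = 2855.808 km

2856 km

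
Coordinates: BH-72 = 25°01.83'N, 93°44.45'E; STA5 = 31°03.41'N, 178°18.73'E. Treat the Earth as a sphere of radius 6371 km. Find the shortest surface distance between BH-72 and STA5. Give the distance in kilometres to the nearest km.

BH-72: φ = +25.03050°, λ = +93.74083°
STA5: φ = +31.05683°, λ = +178.31217°
Δφ = 6.0263°,  Δλ = 84.5713°
a = sin²(Δφ/2) + cos φ₁ cos φ₂ sin²(Δλ/2) = 0.354147
c = 2·arcsin(√a) = 1.274786 rad = 73.0399°
d = R·c = 6371 × 1.274786 = 8121.7 km

8122 km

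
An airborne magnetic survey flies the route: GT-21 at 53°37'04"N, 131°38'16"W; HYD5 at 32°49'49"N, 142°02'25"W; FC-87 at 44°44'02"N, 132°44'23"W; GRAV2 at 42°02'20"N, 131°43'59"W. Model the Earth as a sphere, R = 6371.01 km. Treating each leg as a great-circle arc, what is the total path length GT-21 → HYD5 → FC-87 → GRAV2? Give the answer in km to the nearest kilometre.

GT-21: φ = +53.61778°, λ = -131.63778°
HYD5: φ = +32.83028°, λ = -142.04028°
FC-87: φ = +44.73389°, λ = -132.73972°
GRAV2: φ = +42.03889°, λ = -131.73306°
GT-21→HYD5: c = 0.385233 rad, d = 2454.33 km
HYD5→FC-87: c = 0.242882 rad, d = 1547.40 km
FC-87→GRAV2: c = 0.048738 rad, d = 310.51 km
Total = 2454.33 + 1547.40 + 310.51 = 4312.24 km

4312 km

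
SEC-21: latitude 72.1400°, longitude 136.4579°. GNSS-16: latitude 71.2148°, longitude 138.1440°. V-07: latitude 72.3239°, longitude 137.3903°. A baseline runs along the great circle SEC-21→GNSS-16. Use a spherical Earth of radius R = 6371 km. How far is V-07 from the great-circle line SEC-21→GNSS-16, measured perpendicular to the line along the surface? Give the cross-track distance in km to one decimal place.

δ₁₃ = central angle SEC-21→V-07 = 0.005913 rad  (haversine)
θ₁₃ = bearing SEC-21→V-07 = 56.681°,  θ₁₂ = bearing SEC-21→GNSS-16 = 149.389°
dₓₜ = R·arcsin(sin δ₁₃ · sin(θ₁₃ − θ₁₂)) = 6371·arcsin(0.00591·sin(-92.708°)) = -37.629 km
|dₓₜ| = 37.629 km

37.6 km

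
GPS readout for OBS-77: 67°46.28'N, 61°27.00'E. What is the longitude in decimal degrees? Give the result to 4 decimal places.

61° + 27.00′/60 = 61 + 0.45000 = 61.4500°

61.4500°E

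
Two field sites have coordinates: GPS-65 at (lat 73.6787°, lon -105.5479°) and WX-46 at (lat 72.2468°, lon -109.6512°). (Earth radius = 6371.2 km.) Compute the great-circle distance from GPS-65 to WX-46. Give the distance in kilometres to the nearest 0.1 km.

207.8 km

Δφ = -1.4319°,  Δλ = -4.1033°
a = sin²(Δφ/2) + cos φ₁ cos φ₂ sin²(Δλ/2) = 0.000266
c = 2·arcsin(√a) = 0.032618 rad = 1.8689°
d = R·c = 6371.2 × 0.032618 = 207.8 km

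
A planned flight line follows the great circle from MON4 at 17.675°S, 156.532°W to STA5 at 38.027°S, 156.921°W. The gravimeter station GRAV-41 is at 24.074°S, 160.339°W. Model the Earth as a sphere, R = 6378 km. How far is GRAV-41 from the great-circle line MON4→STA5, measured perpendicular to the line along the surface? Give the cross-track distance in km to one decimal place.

375.8 km

δ₁₃ = central angle MON4→GRAV-41 = 0.127756 rad  (haversine)
θ₁₃ = bearing MON4→GRAV-41 = 208.411°,  θ₁₂ = bearing MON4→STA5 = 180.881°
dₓₜ = R·arcsin(sin δ₁₃ · sin(θ₁₃ − θ₁₂)) = 6378·arcsin(0.12741·sin(27.530°)) = 375.821 km
|dₓₜ| = 375.821 km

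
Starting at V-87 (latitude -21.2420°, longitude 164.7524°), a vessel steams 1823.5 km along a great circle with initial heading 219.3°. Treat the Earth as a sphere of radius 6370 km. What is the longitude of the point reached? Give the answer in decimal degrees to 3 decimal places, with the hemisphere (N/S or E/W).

δ = d/R = 1823.5/6370 = 0.286264 rad
φ₂ = arcsin(sin φ₁ cos δ + cos φ₁ sin δ cos θ)
   = arcsin(-0.36231·0.95931 + 0.93206·0.28237·-0.77384) = -33.45126°
λ₂ = λ₁ + atan2(sin θ sin δ cos φ₁, cos δ − sin φ₁ sin φ₂) = 152.37474°

152.375°E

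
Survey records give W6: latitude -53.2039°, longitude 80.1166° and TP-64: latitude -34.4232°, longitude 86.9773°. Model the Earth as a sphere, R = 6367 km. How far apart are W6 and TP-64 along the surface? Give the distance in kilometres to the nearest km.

2156 km

Δφ = 18.7807°,  Δλ = 6.8607°
a = sin²(Δφ/2) + cos φ₁ cos φ₂ sin²(Δλ/2) = 0.028390
c = 2·arcsin(√a) = 0.338602 rad = 19.4005°
d = R·c = 6367 × 0.338602 = 2155.9 km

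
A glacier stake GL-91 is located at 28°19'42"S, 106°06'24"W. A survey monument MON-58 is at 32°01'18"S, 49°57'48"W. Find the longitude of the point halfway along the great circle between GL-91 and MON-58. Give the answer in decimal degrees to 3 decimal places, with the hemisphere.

78.608°W

GL-91: φ = -28.32833°, λ = -106.10667°
MON-58: φ = -32.02167°, λ = -49.96333°
Bx = cos φ₂ cos Δλ = 0.472351,  By = cos φ₂ sin Δλ = 0.704081
φₘ = atan2(sin φ₁ + sin φ₂, √((cos φ₁ + Bx)² + By²)) = -33.38152°
λₘ = λ₁ + atan2(By, cos φ₁ + Bx) = -78.60780°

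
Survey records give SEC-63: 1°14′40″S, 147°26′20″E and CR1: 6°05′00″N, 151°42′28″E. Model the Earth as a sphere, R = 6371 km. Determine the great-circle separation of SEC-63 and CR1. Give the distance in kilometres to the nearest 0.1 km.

942.6 km

SEC-63: φ = -1.24444°, λ = +147.43889°
CR1: φ = +6.08333°, λ = +151.70778°
Δφ = 7.3278°,  Δλ = 4.2689°
a = sin²(Δφ/2) + cos φ₁ cos φ₂ sin²(Δλ/2) = 0.005463
c = 2·arcsin(√a) = 0.147954 rad = 8.4772°
d = R·c = 6371 × 0.147954 = 942.6 km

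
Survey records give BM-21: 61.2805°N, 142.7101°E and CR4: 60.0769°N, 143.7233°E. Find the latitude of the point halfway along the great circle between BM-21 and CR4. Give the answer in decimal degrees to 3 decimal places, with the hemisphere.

60.680°N

Bx = cos φ₂ cos Δλ = 0.498759,  By = cos φ₂ sin Δλ = 0.008821
φₘ = atan2(sin φ₁ + sin φ₂, √((cos φ₁ + Bx)² + By²)) = 60.67966°
λₘ = λ₁ + atan2(By, cos φ₁ + Bx) = 143.22617°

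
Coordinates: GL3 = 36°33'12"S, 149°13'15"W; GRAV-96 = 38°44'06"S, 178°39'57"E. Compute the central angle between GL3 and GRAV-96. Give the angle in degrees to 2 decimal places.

25.39°

GL3: φ = -36.55333°, λ = -149.22083°
GRAV-96: φ = -38.73500°, λ = +178.66583°
Δφ = -2.1817°,  Δλ = -32.1133°
a = sin²(Δφ/2) + cos φ₁ cos φ₂ sin²(Δλ/2) = 0.048299
c = 2·arcsin(√a) = 0.443158 rad = 25.3911°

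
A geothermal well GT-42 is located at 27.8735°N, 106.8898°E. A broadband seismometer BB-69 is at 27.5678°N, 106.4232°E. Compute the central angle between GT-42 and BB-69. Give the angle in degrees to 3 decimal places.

0.514°

Δφ = -0.3057°,  Δλ = -0.4666°
a = sin²(Δφ/2) + cos φ₁ cos φ₂ sin²(Δλ/2) = 0.000020
c = 2·arcsin(√a) = 0.008969 rad = 0.5139°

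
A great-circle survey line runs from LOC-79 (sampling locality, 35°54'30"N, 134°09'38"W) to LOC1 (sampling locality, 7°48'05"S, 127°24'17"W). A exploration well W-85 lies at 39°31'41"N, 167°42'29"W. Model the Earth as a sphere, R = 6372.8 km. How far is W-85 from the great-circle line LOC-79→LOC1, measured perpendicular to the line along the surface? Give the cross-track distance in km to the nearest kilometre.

LOC-79: φ = +35.90833°, λ = -134.16056°
LOC1: φ = -7.80139°, λ = -127.40472°
W-85: φ = +39.52806°, λ = -167.70806°
δ₁₃ = central angle LOC-79→W-85 = 0.464730 rad  (haversine)
θ₁₃ = bearing LOC-79→W-85 = 287.999°,  θ₁₂ = bearing LOC-79→LOC1 = 170.371°
dₓₜ = R·arcsin(sin δ₁₃ · sin(θ₁₃ − θ₁₂)) = 6372.8·arcsin(0.44818·sin(117.628°)) = 2602.225 km
|dₓₜ| = 2602.225 km

2602 km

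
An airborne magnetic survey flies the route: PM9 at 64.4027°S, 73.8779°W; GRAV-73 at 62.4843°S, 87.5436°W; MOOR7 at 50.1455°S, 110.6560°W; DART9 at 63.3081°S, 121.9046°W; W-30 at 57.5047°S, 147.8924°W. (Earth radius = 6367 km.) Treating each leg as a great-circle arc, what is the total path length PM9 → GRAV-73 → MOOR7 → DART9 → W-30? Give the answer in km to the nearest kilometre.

5828 km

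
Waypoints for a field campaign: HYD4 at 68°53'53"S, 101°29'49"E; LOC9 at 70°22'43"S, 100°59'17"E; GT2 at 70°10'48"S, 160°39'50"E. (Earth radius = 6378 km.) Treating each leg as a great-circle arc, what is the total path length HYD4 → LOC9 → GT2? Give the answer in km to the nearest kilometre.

2318 km

HYD4: φ = -68.89806°, λ = +101.49694°
LOC9: φ = -70.37861°, λ = +100.98806°
GT2: φ = -70.18000°, λ = +160.66389°
HYD4→LOC9: c = 0.026024 rad, d = 165.98 km
LOC9→GT2: c = 0.337392 rad, d = 2151.89 km
Total = 165.98 + 2151.89 = 2317.87 km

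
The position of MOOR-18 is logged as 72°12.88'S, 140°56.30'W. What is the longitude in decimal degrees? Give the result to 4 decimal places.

140° + 56.30′/60 = 140 + 0.93833 = 140.9383°

140.9383°W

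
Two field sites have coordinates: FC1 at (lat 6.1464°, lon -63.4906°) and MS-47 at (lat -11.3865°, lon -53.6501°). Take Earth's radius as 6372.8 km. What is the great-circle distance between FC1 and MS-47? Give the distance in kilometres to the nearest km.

Δφ = -17.5329°,  Δλ = 9.8405°
a = sin²(Δφ/2) + cos φ₁ cos φ₂ sin²(Δλ/2) = 0.030398
c = 2·arcsin(√a) = 0.350492 rad = 20.0817°
d = R·c = 6372.8 × 0.350492 = 2233.6 km

2234 km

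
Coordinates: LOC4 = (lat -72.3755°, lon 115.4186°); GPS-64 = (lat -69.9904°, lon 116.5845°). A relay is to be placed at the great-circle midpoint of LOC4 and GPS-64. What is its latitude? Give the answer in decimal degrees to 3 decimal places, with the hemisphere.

Bx = cos φ₂ cos Δλ = 0.342107,  By = cos φ₂ sin Δλ = 0.006962
φₘ = atan2(sin φ₁ + sin φ₂, √((cos φ₁ + Bx)² + By²)) = -71.18385°
λₘ = λ₁ + atan2(By, cos φ₁ + Bx) = 116.03716°

71.184°S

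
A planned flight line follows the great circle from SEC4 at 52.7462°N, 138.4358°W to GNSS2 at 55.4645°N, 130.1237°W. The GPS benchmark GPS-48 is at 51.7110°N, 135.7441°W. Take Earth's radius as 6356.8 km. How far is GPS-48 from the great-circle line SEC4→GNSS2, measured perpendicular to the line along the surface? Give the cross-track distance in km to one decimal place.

δ₁₃ = central angle SEC4→GPS-48 = 0.033974 rad  (haversine)
θ₁₃ = bearing SEC4→GPS-48 = 121.055°,  θ₁₂ = bearing SEC4→GNSS2 = 57.523°
dₓₜ = R·arcsin(sin δ₁₃ · sin(θ₁₃ − θ₁₂)) = 6356.8·arcsin(0.03397·sin(63.532°)) = 193.321 km
|dₓₜ| = 193.321 km

193.3 km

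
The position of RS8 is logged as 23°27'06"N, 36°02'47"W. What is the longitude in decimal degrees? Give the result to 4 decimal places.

36.0464°W

36° + 2′/60 + 47″/3600 = 36 + 0.03333 + 0.01306 = 36.0464°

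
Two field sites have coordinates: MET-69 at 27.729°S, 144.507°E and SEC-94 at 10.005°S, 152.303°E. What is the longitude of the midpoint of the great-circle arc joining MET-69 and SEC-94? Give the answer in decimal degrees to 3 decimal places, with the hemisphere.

Bx = cos φ₂ cos Δλ = 0.975690,  By = cos φ₂ sin Δλ = 0.133584
φₘ = atan2(sin φ₁ + sin φ₂, √((cos φ₁ + Bx)² + By²)) = -18.90753°
λₘ = λ₁ + atan2(By, cos φ₁ + Bx) = 148.61301°

148.613°E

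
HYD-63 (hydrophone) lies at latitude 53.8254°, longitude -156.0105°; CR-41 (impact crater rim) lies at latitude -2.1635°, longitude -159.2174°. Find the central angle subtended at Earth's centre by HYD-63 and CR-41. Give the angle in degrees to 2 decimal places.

56.05°

Δφ = -55.9889°,  Δλ = -3.2069°
a = sin²(Δφ/2) + cos φ₁ cos φ₂ sin²(Δλ/2) = 0.220785
c = 2·arcsin(√a) = 0.978304 rad = 56.0527°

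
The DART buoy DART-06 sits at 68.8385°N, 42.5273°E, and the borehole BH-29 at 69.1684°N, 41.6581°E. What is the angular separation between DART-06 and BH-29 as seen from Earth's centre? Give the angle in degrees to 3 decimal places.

Δφ = 0.3299°,  Δλ = -0.8692°
a = sin²(Δφ/2) + cos φ₁ cos φ₂ sin²(Δλ/2) = 0.000016
c = 2·arcsin(√a) = 0.007918 rad = 0.4537°

0.454°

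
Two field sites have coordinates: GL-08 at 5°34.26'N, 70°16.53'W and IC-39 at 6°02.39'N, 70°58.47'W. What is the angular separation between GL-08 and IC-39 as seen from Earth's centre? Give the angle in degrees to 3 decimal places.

0.839°

GL-08: φ = +5.57100°, λ = -70.27550°
IC-39: φ = +6.03983°, λ = -70.97450°
Δφ = 0.4688°,  Δλ = -0.6990°
a = sin²(Δφ/2) + cos φ₁ cos φ₂ sin²(Δλ/2) = 0.000054
c = 2·arcsin(√a) = 0.014638 rad = 0.8387°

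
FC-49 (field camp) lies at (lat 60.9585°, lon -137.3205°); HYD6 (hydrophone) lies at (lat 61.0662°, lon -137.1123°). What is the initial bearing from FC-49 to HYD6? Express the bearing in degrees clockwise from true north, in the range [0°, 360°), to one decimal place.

43.0°

Δλ = 0.2082°
y = sin Δλ · cos φ₂ = 0.001758
x = cos φ₁ sin φ₂ − sin φ₁ cos φ₂ cos Δλ = 0.001883
θ = atan2(y, x) = 43.0414° → 43.0414° (mod 360°)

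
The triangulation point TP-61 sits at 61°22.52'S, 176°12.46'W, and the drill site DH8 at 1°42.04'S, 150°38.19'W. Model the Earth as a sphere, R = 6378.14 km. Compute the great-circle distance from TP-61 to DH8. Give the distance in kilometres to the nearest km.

6984 km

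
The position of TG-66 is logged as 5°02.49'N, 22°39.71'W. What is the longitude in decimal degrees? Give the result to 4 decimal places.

22.6618°W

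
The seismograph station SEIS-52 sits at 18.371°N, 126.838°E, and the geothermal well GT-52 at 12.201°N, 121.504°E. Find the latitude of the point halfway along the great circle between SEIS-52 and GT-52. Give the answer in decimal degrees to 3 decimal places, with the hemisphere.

Bx = cos φ₂ cos Δλ = 0.973180,  By = cos φ₂ sin Δλ = -0.090862
φₘ = atan2(sin φ₁ + sin φ₂, √((cos φ₁ + Bx)² + By²)) = 15.30180°
λₘ = λ₁ + atan2(By, cos φ₁ + Bx) = 124.13169°

15.302°N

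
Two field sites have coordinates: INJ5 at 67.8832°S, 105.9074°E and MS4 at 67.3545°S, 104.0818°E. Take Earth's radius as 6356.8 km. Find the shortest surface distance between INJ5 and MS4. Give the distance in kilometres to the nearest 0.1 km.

Δφ = 0.5287°,  Δλ = -1.8256°
a = sin²(Δφ/2) + cos φ₁ cos φ₂ sin²(Δλ/2) = 0.000058
c = 2·arcsin(√a) = 0.015242 rad = 0.8733°
d = R·c = 6356.8 × 0.015242 = 96.9 km

96.9 km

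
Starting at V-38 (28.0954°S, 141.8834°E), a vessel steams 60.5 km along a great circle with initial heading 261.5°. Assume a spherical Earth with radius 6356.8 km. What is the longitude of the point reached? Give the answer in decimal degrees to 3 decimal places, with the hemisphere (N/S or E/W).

δ = d/R = 60.5/6356.8 = 0.009517 rad
φ₂ = arcsin(sin φ₁ cos δ + cos φ₁ sin δ cos θ)
   = arcsin(-0.47094·0.99995 + 0.88216·0.00952·-0.14781) = -28.17464°
λ₂ = λ₁ + atan2(sin θ sin δ cos φ₁, cos δ − sin φ₁ sin φ₂) = 141.27159°

141.272°E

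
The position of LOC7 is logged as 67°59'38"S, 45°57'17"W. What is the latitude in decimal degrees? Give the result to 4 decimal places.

67.9939°S

67° + 59′/60 + 38″/3600 = 67 + 0.98333 + 0.01056 = 67.9939°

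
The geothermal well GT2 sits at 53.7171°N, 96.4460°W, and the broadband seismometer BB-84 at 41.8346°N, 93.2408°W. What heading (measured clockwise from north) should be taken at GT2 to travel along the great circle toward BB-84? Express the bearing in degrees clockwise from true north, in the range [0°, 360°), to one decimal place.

168.5°

Δλ = 3.2052°
y = sin Δλ · cos φ₂ = 0.041659
x = cos φ₁ sin φ₂ − sin φ₁ cos φ₂ cos Δλ = -0.204966
θ = atan2(y, x) = 168.5113° → 168.5113° (mod 360°)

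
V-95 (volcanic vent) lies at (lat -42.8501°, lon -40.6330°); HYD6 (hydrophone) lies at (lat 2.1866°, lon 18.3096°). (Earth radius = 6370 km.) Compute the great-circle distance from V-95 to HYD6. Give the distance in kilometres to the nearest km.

Δφ = 45.0367°,  Δλ = 58.9426°
a = sin²(Δφ/2) + cos φ₁ cos φ₂ sin²(Δλ/2) = 0.324001
c = 2·arcsin(√a) = 1.211091 rad = 69.3904°
d = R·c = 6370 × 1.211091 = 7714.6 km

7715 km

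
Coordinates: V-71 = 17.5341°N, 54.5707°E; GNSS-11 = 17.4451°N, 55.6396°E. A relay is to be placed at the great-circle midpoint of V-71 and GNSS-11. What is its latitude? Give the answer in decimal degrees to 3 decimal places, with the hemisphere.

17.490°N

Bx = cos φ₂ cos Δλ = 0.953839,  By = cos φ₂ sin Δλ = 0.017797
φₘ = atan2(sin φ₁ + sin φ₂, √((cos φ₁ + Bx)² + By²)) = 17.49031°
λₘ = λ₁ + atan2(By, cos φ₁ + Bx) = 55.10528°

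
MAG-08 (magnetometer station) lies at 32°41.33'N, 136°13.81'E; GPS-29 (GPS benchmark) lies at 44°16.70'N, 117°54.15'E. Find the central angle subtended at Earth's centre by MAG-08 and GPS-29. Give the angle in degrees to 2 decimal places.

18.37°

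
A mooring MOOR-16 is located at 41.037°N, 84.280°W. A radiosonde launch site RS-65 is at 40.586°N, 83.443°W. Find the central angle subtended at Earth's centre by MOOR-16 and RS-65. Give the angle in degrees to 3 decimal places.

0.778°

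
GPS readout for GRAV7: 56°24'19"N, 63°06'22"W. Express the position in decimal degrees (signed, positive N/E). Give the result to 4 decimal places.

lat: 56.4053° N → +56.4053°
lon: 63.1061° W → -63.1061°

+56.4053°, -63.1061°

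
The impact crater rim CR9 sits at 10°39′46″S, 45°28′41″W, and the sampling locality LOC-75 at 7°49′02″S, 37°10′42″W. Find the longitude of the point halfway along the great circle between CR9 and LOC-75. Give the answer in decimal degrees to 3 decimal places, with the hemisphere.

CR9: φ = -10.66278°, λ = -45.47806°
LOC-75: φ = -7.81722°, λ = -37.17833°
Bx = cos φ₂ cos Δλ = 0.980331,  By = cos φ₂ sin Δλ = 0.143010
φₘ = atan2(sin φ₁ + sin φ₂, √((cos φ₁ + Bx)² + By²)) = -9.26387°
λₘ = λ₁ + atan2(By, cos φ₁ + Bx) = -41.31140°

41.311°W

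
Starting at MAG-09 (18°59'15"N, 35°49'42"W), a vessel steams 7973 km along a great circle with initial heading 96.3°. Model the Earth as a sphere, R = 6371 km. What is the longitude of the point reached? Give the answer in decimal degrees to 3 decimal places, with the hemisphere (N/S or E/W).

34.857°E

MAG-09: φ = +18.98750°, λ = -35.82833°
δ = d/R = 7973/6371 = 1.251452 rad
φ₂ = arcsin(sin φ₁ cos δ + cos φ₁ sin δ cos θ)
   = arcsin(0.32536·0.31394 + 0.94559·0.94944·-0.10973) = 0.20787°
λ₂ = λ₁ + atan2(sin θ sin δ cos φ₁, cos δ − sin φ₁ sin φ₂) = 34.85659°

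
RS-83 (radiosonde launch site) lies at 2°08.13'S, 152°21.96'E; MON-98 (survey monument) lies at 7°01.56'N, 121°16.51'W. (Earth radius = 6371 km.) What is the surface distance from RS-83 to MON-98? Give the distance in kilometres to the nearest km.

RS-83: φ = -2.13550°, λ = +152.36600°
MON-98: φ = +7.02600°, λ = -121.27517°
Δφ = 9.1615°,  Δλ = 86.3588°
a = sin²(Δφ/2) + cos φ₁ cos φ₂ sin²(Δλ/2) = 0.470786
c = 2·arcsin(√a) = 1.512334 rad = 86.6504°
d = R·c = 6371 × 1.512334 = 9635.1 km

9635 km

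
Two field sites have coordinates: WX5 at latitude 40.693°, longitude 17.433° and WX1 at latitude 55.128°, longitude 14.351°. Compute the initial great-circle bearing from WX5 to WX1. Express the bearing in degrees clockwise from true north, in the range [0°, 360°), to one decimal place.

Δλ = -3.0820°
y = sin Δλ · cos φ₂ = -0.030740
x = cos φ₁ sin φ₂ − sin φ₁ cos φ₂ cos Δλ = 0.249821
θ = atan2(y, x) = -7.0149° → 352.9851° (mod 360°)

353.0°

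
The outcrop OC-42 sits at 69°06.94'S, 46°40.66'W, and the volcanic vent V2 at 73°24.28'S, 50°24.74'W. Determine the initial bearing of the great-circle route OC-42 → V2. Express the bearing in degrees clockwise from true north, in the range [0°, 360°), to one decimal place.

OC-42: φ = -69.11567°, λ = -46.67767°
V2: φ = -73.40467°, λ = -50.41233°
Δλ = -3.7347°
y = sin Δλ · cos φ₂ = -0.018604
x = cos φ₁ sin φ₂ − sin φ₁ cos φ₂ cos Δλ = -0.075354
θ = atan2(y, x) = -166.1320° → 193.8680° (mod 360°)

193.9°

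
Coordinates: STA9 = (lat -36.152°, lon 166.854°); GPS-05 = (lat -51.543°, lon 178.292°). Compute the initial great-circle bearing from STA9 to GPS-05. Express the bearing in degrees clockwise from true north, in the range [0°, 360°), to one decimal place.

155.7°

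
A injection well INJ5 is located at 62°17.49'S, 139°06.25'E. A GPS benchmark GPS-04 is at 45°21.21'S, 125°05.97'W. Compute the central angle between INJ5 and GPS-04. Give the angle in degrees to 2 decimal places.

INJ5: φ = -62.29150°, λ = +139.10417°
GPS-04: φ = -45.35350°, λ = -125.09950°
Δφ = 16.9380°,  Δλ = 95.7963°
a = sin²(Δφ/2) + cos φ₁ cos φ₂ sin²(Δλ/2) = 0.201565
c = 2·arcsin(√a) = 0.931202 rad = 53.3539°

53.35°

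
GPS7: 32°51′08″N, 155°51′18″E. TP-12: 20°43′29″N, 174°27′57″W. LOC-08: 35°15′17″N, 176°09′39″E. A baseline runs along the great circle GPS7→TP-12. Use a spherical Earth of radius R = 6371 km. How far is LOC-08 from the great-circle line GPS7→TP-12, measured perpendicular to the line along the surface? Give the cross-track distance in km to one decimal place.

960.7 km

GPS7: φ = +32.85222°, λ = +155.85500°
TP-12: φ = +20.72472°, λ = -174.46583°
LOC-08: φ = +35.25472°, λ = +176.16083°
δ₁₃ = central angle GPS7→LOC-08 = 0.296076 rad  (haversine)
θ₁₃ = bearing GPS7→LOC-08 = 76.230°,  θ₁₂ = bearing GPS7→TP-12 = 107.219°
dₓₜ = R·arcsin(sin δ₁₃ · sin(θ₁₃ − θ₁₂)) = 6371·arcsin(0.29177·sin(-30.990°)) = -960.732 km
|dₓₜ| = 960.732 km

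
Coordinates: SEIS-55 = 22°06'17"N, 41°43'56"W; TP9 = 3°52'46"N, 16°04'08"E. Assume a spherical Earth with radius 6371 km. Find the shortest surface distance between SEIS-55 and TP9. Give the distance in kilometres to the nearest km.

SEIS-55: φ = +22.10472°, λ = -41.73222°
TP9: φ = +3.87944°, λ = +16.06889°
Δφ = -18.2253°,  Δλ = 57.8011°
a = sin²(Δφ/2) + cos φ₁ cos φ₂ sin²(Δλ/2) = 0.240989
c = 2·arcsin(√a) = 1.026260 rad = 58.8004°
d = R·c = 6371 × 1.026260 = 6538.3 km

6538 km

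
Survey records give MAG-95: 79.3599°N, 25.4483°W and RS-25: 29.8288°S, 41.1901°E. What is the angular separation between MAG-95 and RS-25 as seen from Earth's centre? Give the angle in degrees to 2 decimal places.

115.17°

Δφ = -109.1887°,  Δλ = 66.6384°
a = sin²(Δφ/2) + cos φ₁ cos φ₂ sin²(Δλ/2) = 0.712671
c = 2·arcsin(√a) = 2.010136 rad = 115.1723°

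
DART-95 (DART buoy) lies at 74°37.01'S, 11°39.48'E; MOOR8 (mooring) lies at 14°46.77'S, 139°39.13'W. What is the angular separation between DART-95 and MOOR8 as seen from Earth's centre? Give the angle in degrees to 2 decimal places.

88.80°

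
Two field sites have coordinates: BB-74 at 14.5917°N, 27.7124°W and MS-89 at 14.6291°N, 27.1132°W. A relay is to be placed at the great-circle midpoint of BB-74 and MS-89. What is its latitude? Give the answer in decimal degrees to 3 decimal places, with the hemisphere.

14.611°N

Bx = cos φ₂ cos Δλ = 0.967528,  By = cos φ₂ sin Δλ = 0.010119
φₘ = atan2(sin φ₁ + sin φ₂, √((cos φ₁ + Bx)² + By²)) = 14.61059°
λₘ = λ₁ + atan2(By, cos φ₁ + Bx) = -27.41283°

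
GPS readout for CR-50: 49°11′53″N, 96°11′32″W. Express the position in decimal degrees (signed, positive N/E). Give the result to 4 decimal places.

lat: 49.1981° N → +49.1981°
lon: 96.1922° W → -96.1922°

+49.1981°, -96.1922°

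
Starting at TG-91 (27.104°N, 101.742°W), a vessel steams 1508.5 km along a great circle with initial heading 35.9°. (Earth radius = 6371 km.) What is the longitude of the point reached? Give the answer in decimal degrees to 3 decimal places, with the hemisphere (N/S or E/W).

δ = d/R = 1508.5/6371 = 0.236776 rad
φ₂ = arcsin(sin φ₁ cos δ + cos φ₁ sin δ cos θ)
   = arcsin(0.45561·0.97210 + 0.89018·0.23457·0.81004) = 37.73714°
λ₂ = λ₁ + atan2(sin θ sin δ cos φ₁, cos δ − sin φ₁ sin φ₂) = -91.72584°

91.726°W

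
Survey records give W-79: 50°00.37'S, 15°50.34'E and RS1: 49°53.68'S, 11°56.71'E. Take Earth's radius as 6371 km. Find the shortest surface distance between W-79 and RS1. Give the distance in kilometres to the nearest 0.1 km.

W-79: φ = -50.00617°, λ = +15.83900°
RS1: φ = -49.89467°, λ = +11.94517°
Δφ = 0.1115°,  Δλ = -3.8938°
a = sin²(Δφ/2) + cos φ₁ cos φ₂ sin²(Δλ/2) = 0.000479
c = 2·arcsin(√a) = 0.043767 rad = 2.5077°
d = R·c = 6371 × 0.043767 = 278.8 km

278.8 km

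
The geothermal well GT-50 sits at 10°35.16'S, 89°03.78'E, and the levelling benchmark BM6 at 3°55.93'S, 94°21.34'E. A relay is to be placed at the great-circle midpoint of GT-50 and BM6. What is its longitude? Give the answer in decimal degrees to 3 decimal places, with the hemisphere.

GT-50: φ = -10.58600°, λ = +89.06300°
BM6: φ = -3.93217°, λ = +94.35567°
Bx = cos φ₂ cos Δλ = 0.993392,  By = cos φ₂ sin Δλ = 0.092026
φₘ = atan2(sin φ₁ + sin φ₂, √((cos φ₁ + Bx)² + By²)) = -7.26675°
λₘ = λ₁ + atan2(By, cos φ₁ + Bx) = 91.72894°

91.729°E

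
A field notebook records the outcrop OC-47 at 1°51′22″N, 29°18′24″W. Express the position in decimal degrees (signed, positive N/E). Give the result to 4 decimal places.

+1.8561°, -29.3067°

lat: 1.8561° N → +1.8561°
lon: 29.3067° W → -29.3067°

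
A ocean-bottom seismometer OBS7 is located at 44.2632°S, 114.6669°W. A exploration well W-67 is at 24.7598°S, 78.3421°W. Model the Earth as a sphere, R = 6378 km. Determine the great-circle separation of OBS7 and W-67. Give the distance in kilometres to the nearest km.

3928 km

Δφ = 19.5034°,  Δλ = 36.3248°
a = sin²(Δφ/2) + cos φ₁ cos φ₂ sin²(Δλ/2) = 0.091876
c = 2·arcsin(√a) = 0.615909 rad = 35.2890°
d = R·c = 6378 × 0.615909 = 3928.3 km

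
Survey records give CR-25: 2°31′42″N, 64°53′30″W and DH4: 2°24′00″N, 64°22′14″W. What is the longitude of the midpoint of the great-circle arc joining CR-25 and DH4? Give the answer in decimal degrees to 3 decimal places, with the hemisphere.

CR-25: φ = +2.52833°, λ = -64.89167°
DH4: φ = +2.40000°, λ = -64.37056°
Bx = cos φ₂ cos Δλ = 0.999082,  By = cos φ₂ sin Δλ = 0.009087
φₘ = atan2(sin φ₁ + sin φ₂, √((cos φ₁ + Bx)² + By²)) = 2.46419°
λₘ = λ₁ + atan2(By, cos φ₁ + Bx) = -64.63110°

64.631°W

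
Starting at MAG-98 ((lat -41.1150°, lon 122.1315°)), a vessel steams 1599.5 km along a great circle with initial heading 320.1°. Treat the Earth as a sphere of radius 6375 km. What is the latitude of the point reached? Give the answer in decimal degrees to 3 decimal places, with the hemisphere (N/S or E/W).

δ = d/R = 1599.5/6375 = 0.250902 rad
φ₂ = arcsin(sin φ₁ cos δ + cos φ₁ sin δ cos θ)
   = arcsin(-0.65757·0.96869 + 0.75339·0.24828·0.76717) = -29.56988°
λ₂ = λ₁ + atan2(sin θ sin δ cos φ₁, cos δ − sin φ₁ sin φ₂) = 111.58074°

29.570°S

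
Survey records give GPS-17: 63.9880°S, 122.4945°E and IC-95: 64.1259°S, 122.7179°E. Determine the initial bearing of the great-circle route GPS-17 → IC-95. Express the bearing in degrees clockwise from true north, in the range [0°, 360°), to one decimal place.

144.8°

Δλ = 0.2234°
y = sin Δλ · cos φ₂ = 0.001702
x = cos φ₁ sin φ₂ − sin φ₁ cos φ₂ cos Δλ = -0.002410
θ = atan2(y, x) = 144.7744° → 144.7744° (mod 360°)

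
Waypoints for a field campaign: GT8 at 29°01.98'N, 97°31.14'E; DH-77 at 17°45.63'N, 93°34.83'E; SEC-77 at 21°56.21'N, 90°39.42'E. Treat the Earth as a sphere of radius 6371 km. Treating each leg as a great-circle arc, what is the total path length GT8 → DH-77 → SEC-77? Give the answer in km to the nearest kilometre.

1872 km

GT8: φ = +29.03300°, λ = +97.51900°
DH-77: φ = +17.76050°, λ = +93.58050°
SEC-77: φ = +21.93683°, λ = +90.65700°
GT8→DH-77: c = 0.206561 rad, d = 1316.00 km
DH-77→SEC-77: c = 0.087264 rad, d = 555.96 km
Total = 1316.00 + 555.96 = 1871.95 km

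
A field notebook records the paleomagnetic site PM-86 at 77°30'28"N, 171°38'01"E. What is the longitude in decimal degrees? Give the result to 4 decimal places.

171° + 38′/60 + 1″/3600 = 171 + 0.63333 + 0.00028 = 171.6336°

171.6336°E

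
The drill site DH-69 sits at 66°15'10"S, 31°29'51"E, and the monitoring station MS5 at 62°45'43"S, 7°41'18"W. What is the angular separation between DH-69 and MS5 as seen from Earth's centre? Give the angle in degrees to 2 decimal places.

16.92°

DH-69: φ = -66.25278°, λ = +31.49750°
MS5: φ = -62.76194°, λ = -7.68833°
Δφ = 3.4908°,  Δλ = -39.1858°
a = sin²(Δφ/2) + cos φ₁ cos φ₂ sin²(Δλ/2) = 0.021654
c = 2·arcsin(√a) = 0.295376 rad = 16.9238°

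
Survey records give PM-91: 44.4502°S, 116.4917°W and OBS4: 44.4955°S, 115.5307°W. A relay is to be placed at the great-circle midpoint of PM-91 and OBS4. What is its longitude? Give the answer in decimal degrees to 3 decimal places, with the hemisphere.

Bx = cos φ₂ cos Δλ = 0.713205,  By = cos φ₂ sin Δλ = 0.011963
φₘ = atan2(sin φ₁ + sin φ₂, √((cos φ₁ + Bx)² + By²)) = -44.47386°
λₘ = λ₁ + atan2(By, cos φ₁ + Bx) = -116.01139°

116.011°W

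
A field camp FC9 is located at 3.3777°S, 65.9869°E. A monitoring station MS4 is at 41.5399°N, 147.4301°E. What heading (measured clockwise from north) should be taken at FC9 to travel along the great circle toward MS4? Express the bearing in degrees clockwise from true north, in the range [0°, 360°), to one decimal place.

47.9°

Δλ = 81.4432°
y = sin Δλ · cos φ₂ = 0.740162
x = cos φ₁ sin φ₂ − sin φ₁ cos φ₂ cos Δλ = 0.668551
θ = atan2(y, x) = 47.9101° → 47.9101° (mod 360°)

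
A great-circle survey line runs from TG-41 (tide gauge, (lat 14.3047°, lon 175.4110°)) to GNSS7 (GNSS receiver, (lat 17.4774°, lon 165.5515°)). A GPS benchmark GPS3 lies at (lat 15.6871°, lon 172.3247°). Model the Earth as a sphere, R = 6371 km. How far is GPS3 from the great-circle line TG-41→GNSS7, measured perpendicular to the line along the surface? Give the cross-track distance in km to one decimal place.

δ₁₃ = central angle TG-41→GPS3 = 0.057352 rad  (haversine)
θ₁₃ = bearing TG-41→GPS3 = 295.271°,  θ₁₂ = bearing TG-41→GNSS7 = 289.808°
dₓₜ = R·arcsin(sin δ₁₃ · sin(θ₁₃ − θ₁₂)) = 6371·arcsin(0.05732·sin(5.463°)) = 34.769 km
|dₓₜ| = 34.769 km

34.8 km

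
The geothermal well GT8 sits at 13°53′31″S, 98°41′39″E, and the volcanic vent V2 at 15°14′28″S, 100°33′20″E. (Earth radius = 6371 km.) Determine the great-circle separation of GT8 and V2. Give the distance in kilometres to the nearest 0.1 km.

GT8: φ = -13.89194°, λ = +98.69417°
V2: φ = -15.24111°, λ = +100.55556°
Δφ = -1.3492°,  Δλ = 1.8614°
a = sin²(Δφ/2) + cos φ₁ cos φ₂ sin²(Δλ/2) = 0.000386
c = 2·arcsin(√a) = 0.039282 rad = 2.2507°
d = R·c = 6371 × 0.039282 = 250.3 km

250.3 km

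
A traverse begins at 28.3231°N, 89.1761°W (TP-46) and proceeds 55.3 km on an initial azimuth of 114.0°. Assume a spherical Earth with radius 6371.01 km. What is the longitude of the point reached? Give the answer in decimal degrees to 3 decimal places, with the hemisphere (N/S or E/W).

88.661°W

δ = d/R = 55.3/6371.01 = 0.008680 rad
φ₂ = arcsin(sin φ₁ cos δ + cos φ₁ sin δ cos θ)
   = arcsin(0.47444·0.99996 + 0.88029·0.00868·-0.40674) = 28.11985°
λ₂ = λ₁ + atan2(sin θ sin δ cos φ₁, cos δ − sin φ₁ sin φ₂) = -88.66097°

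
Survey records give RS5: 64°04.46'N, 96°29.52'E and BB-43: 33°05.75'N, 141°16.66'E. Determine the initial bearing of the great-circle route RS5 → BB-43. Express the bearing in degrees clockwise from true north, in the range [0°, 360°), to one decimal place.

RS5: φ = +64.07433°, λ = +96.49200°
BB-43: φ = +33.09583°, λ = +141.27767°
Δλ = 44.7857°
y = sin Δλ · cos φ₂ = 0.590165
x = cos φ₁ sin φ₂ − sin φ₁ cos φ₂ cos Δλ = -0.296026
θ = atan2(y, x) = 116.6383° → 116.6383° (mod 360°)

116.6°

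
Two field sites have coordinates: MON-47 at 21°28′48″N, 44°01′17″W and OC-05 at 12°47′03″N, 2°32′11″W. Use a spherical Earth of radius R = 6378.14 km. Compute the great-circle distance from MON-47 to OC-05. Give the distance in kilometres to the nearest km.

MON-47: φ = +21.48000°, λ = -44.02139°
OC-05: φ = +12.78417°, λ = -2.53639°
Δφ = -8.6958°,  Δλ = 41.4850°
a = sin²(Δφ/2) + cos φ₁ cos φ₂ sin²(Δλ/2) = 0.119577
c = 2·arcsin(√a) = 0.706182 rad = 40.4612°
d = R·c = 6378.14 × 0.706182 = 4504.1 km

4504 km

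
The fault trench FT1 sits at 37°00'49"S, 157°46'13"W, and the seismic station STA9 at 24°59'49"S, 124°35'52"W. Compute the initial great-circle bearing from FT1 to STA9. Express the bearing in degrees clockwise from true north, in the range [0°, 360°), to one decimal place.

76.5°

FT1: φ = -37.01361°, λ = -157.77028°
STA9: φ = -24.99694°, λ = -124.59778°
Δλ = 33.1725°
y = sin Δλ · cos φ₂ = 0.495909
x = cos φ₁ sin φ₂ − sin φ₁ cos φ₂ cos Δλ = 0.119276
θ = atan2(y, x) = 76.4761° → 76.4761° (mod 360°)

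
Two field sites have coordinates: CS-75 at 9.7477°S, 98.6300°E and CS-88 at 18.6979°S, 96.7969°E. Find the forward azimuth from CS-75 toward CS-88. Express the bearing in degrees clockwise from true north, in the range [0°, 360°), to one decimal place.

191.0°

Δλ = -1.8331°
y = sin Δλ · cos φ₂ = -0.030300
x = cos φ₁ sin φ₂ − sin φ₁ cos φ₂ cos Δλ = -0.155658
θ = atan2(y, x) = -168.9847° → 191.0153° (mod 360°)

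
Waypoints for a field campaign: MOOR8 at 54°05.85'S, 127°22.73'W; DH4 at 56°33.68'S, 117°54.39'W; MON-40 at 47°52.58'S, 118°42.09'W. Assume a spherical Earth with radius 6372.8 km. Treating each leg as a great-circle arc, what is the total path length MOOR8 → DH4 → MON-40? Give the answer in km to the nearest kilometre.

MOOR8: φ = -54.09750°, λ = -127.37883°
DH4: φ = -56.56133°, λ = -117.90650°
MON-40: φ = -47.87633°, λ = -118.70150°
MOOR8→DH4: c = 0.103297 rad, d = 658.29 km
DH4→MON-40: c = 0.151817 rad, d = 967.50 km
Total = 658.29 + 967.50 = 1625.79 km

1626 km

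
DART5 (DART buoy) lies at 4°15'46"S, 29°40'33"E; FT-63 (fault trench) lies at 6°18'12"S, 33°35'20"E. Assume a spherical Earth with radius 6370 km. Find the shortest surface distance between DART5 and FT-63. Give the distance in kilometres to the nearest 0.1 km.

DART5: φ = -4.26278°, λ = +29.67583°
FT-63: φ = -6.30333°, λ = +33.58889°
Δφ = -2.0406°,  Δλ = 3.9131°
a = sin²(Δφ/2) + cos φ₁ cos φ₂ sin²(Δλ/2) = 0.001472
c = 2·arcsin(√a) = 0.076763 rad = 4.3982°
d = R·c = 6370 × 0.076763 = 489.0 km

489.0 km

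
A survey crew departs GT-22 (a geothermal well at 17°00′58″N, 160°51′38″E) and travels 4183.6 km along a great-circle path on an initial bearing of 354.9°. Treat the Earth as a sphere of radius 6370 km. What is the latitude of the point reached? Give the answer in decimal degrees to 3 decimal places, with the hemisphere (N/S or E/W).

54.418°N

GT-22: φ = +17.01611°, λ = +160.86056°
δ = d/R = 4183.6/6370 = 0.656766 rad
φ₂ = arcsin(sin φ₁ cos δ + cos φ₁ sin δ cos θ)
   = arcsin(0.29264·0.79197 + 0.95622·0.61056·0.99604) = 54.41781°
λ₂ = λ₁ + atan2(sin θ sin δ cos φ₁, cos δ − sin φ₁ sin φ₂) = 155.50839°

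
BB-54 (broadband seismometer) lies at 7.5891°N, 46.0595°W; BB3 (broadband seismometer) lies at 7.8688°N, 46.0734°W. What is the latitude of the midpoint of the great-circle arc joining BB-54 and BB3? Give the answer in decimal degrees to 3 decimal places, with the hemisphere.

7.729°N

Bx = cos φ₂ cos Δλ = 0.990584,  By = cos φ₂ sin Δλ = -0.000240
φₘ = atan2(sin φ₁ + sin φ₂, √((cos φ₁ + Bx)² + By²)) = 7.72895°
λₘ = λ₁ + atan2(By, cos φ₁ + Bx) = -46.06645°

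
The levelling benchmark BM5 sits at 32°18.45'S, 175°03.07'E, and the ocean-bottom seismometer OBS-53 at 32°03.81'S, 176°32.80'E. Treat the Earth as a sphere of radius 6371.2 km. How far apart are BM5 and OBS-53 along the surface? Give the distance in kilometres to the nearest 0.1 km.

BM5: φ = -32.30750°, λ = +175.05117°
OBS-53: φ = -32.06350°, λ = +176.54667°
Δφ = 0.2440°,  Δλ = 1.4955°
a = sin²(Δφ/2) + cos φ₁ cos φ₂ sin²(Δλ/2) = 0.000127
c = 2·arcsin(√a) = 0.022497 rad = 1.2890°
d = R·c = 6371.2 × 0.022497 = 143.3 km

143.3 km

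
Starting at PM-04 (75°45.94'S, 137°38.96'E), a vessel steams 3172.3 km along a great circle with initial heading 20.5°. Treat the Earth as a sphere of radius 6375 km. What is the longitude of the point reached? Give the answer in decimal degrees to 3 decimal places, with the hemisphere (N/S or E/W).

PM-04: φ = -75.76567°, λ = +137.64933°
δ = d/R = 3172.3/6375 = 0.497616 rad
φ₂ = arcsin(sin φ₁ cos δ + cos φ₁ sin δ cos θ)
   = arcsin(-0.96930·0.87872 + 0.24589·0.47733·0.93667) = -47.88560°
λ₂ = λ₁ + atan2(sin θ sin δ cos φ₁, cos δ − sin φ₁ sin φ₂) = 152.08377°

152.084°E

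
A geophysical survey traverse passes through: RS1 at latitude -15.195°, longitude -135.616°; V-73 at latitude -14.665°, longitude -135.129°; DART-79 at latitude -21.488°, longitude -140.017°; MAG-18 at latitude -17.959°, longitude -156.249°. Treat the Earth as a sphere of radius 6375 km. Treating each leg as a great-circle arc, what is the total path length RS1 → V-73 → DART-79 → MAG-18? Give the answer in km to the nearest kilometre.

RS1→V-73: c = 0.012370 rad, d = 78.86 km
V-73→DART-79: c = 0.144041 rad, d = 918.26 km
DART-79→MAG-18: c = 0.273545 rad, d = 1743.85 km
Total = 78.86 + 918.26 + 1743.85 = 2740.96 km

2741 km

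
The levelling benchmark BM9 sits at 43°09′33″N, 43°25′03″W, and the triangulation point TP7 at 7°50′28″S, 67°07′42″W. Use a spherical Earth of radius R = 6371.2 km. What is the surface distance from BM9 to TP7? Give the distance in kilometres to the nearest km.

6157 km

BM9: φ = +43.15917°, λ = -43.41750°
TP7: φ = -7.84111°, λ = -67.12833°
Δφ = -51.0003°,  Δλ = -23.7108°
a = sin²(Δφ/2) + cos φ₁ cos φ₂ sin²(Δλ/2) = 0.215842
c = 2·arcsin(√a) = 0.966338 rad = 55.3671°
d = R·c = 6371.2 × 0.966338 = 6156.7 km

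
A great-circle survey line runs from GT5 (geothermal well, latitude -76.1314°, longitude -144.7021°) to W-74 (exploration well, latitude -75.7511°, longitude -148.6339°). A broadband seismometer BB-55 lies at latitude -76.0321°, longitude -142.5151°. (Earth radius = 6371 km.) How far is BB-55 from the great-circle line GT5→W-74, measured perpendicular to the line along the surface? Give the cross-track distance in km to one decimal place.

δ₁₃ = central angle GT5→BB-55 = 0.009343 rad  (haversine)
θ₁₃ = bearing GT5→BB-55 = 80.373°,  θ₁₂ = bearing GT5→W-74 = 289.797°
dₓₜ = R·arcsin(sin δ₁₃ · sin(θ₁₃ − θ₁₂)) = 6371·arcsin(0.00934·sin(-209.423°)) = 29.241 km
|dₓₜ| = 29.241 km

29.2 km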